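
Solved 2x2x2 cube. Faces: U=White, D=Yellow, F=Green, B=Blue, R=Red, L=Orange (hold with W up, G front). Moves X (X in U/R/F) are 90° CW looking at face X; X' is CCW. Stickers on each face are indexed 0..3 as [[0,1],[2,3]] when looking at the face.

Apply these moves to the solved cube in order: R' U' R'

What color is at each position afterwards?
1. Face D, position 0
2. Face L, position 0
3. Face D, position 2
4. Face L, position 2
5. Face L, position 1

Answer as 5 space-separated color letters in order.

After move 1 (R'): R=RRRR U=WBWB F=GWGW D=YGYG B=YBYB
After move 2 (U'): U=BBWW F=OOGW R=GWRR B=RRYB L=YBOO
After move 3 (R'): R=WRGR U=BYWR F=OBGW D=YOYW B=GRGB
Query 1: D[0] = Y
Query 2: L[0] = Y
Query 3: D[2] = Y
Query 4: L[2] = O
Query 5: L[1] = B

Answer: Y Y Y O B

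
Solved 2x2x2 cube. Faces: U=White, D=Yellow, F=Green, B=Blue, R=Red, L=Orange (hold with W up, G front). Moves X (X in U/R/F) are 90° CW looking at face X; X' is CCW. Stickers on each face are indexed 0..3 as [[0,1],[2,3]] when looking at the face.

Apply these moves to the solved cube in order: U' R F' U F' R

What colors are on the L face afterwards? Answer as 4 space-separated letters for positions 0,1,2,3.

After move 1 (U'): U=WWWW F=OOGG R=GGRR B=RRBB L=BBOO
After move 2 (R): R=RGRG U=WOWG F=OYGY D=YBYR B=WRWB
After move 3 (F'): F=YYOG U=WORR R=BGYG D=BOYR L=BGOW
After move 4 (U): U=RWRO F=BGOG R=WRYG B=BGWB L=YYOW
After move 5 (F'): F=GGBO U=RWWY R=ORBG D=YWYR L=YOOR
After move 6 (R): R=BOGR U=RGWO F=GWBR D=YWYB B=YGWB
Query: L face = YOOR

Answer: Y O O R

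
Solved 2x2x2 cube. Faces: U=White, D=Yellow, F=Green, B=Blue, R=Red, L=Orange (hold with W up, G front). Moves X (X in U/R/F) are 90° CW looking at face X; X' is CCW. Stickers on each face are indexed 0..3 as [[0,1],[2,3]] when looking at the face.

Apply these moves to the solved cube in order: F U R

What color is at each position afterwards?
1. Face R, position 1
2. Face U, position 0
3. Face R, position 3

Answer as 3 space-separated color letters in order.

After move 1 (F): F=GGGG U=WWOO R=WRWR D=RRYY L=OYOY
After move 2 (U): U=OWOW F=WRGG R=BBWR B=OYBB L=GGOY
After move 3 (R): R=WBRB U=OROG F=WRGY D=RBYO B=WYWB
Query 1: R[1] = B
Query 2: U[0] = O
Query 3: R[3] = B

Answer: B O B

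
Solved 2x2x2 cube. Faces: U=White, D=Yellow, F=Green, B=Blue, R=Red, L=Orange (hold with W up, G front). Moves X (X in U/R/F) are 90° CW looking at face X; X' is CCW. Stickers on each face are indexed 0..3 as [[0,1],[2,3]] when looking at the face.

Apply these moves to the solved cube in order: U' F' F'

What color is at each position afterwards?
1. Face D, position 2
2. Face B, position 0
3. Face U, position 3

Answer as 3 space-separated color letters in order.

After move 1 (U'): U=WWWW F=OOGG R=GGRR B=RRBB L=BBOO
After move 2 (F'): F=OGOG U=WWGR R=YGYR D=BOYY L=BWOW
After move 3 (F'): F=GGOO U=WWYY R=OGBR D=WWYY L=BROG
Query 1: D[2] = Y
Query 2: B[0] = R
Query 3: U[3] = Y

Answer: Y R Y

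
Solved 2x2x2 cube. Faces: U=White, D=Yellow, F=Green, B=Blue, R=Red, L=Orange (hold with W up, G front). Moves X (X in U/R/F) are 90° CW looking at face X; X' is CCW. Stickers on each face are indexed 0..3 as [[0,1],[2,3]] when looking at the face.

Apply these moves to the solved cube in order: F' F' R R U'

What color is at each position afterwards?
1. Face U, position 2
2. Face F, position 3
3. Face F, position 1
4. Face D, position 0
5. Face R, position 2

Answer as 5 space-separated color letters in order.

Answer: W B R W R

Derivation:
After move 1 (F'): F=GGGG U=WWRR R=YRYR D=OOYY L=OWOW
After move 2 (F'): F=GGGG U=WWYY R=OROR D=WWYY L=OROR
After move 3 (R): R=OORR U=WGYG F=GWGY D=WBYB B=YBWB
After move 4 (R): R=RORO U=WWYY F=GBGB D=WWYY B=GBGB
After move 5 (U'): U=WYWY F=ORGB R=GBRO B=ROGB L=GBOR
Query 1: U[2] = W
Query 2: F[3] = B
Query 3: F[1] = R
Query 4: D[0] = W
Query 5: R[2] = R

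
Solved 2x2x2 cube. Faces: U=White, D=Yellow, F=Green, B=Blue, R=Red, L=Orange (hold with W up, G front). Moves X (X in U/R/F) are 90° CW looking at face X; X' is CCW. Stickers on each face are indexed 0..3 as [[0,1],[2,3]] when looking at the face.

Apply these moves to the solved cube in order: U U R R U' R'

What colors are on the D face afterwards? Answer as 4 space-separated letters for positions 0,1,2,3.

Answer: Y R Y G

Derivation:
After move 1 (U): U=WWWW F=RRGG R=BBRR B=OOBB L=GGOO
After move 2 (U): U=WWWW F=BBGG R=OORR B=GGBB L=RROO
After move 3 (R): R=RORO U=WBWG F=BYGY D=YBYG B=WGWB
After move 4 (R): R=RROO U=WYWY F=BBGG D=YWYW B=GGBB
After move 5 (U'): U=YYWW F=RRGG R=BBOO B=RRBB L=GGOO
After move 6 (R'): R=BOBO U=YBWR F=RYGW D=YRYG B=WRWB
Query: D face = YRYG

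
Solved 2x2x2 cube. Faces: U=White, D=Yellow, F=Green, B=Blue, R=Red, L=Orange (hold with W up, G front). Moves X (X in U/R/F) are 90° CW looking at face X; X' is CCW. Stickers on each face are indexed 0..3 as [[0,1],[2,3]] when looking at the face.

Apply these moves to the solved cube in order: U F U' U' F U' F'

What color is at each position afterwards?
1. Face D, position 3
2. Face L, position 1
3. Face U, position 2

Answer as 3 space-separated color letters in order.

After move 1 (U): U=WWWW F=RRGG R=BBRR B=OOBB L=GGOO
After move 2 (F): F=GRGR U=WWOG R=WBWR D=RBYY L=GYOY
After move 3 (U'): U=WGWO F=GYGR R=GRWR B=WBBB L=OOOY
After move 4 (U'): U=GOWW F=OOGR R=GYWR B=GRBB L=WBOY
After move 5 (F): F=GORO U=GOYB R=WYWR D=WGYY L=WROB
After move 6 (U'): U=OBGY F=WRRO R=GOWR B=WYBB L=GROB
After move 7 (F'): F=ROWR U=OBGW R=GOWR D=RBYY L=GYOG
Query 1: D[3] = Y
Query 2: L[1] = Y
Query 3: U[2] = G

Answer: Y Y G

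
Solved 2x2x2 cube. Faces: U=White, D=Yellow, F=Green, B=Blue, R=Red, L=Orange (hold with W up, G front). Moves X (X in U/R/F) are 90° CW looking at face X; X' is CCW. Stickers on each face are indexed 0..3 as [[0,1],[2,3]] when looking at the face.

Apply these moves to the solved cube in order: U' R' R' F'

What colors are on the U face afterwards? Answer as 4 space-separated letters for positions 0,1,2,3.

After move 1 (U'): U=WWWW F=OOGG R=GGRR B=RRBB L=BBOO
After move 2 (R'): R=GRGR U=WBWR F=OWGW D=YOYG B=YRYB
After move 3 (R'): R=RRGG U=WYWY F=OBGR D=YWYW B=GROB
After move 4 (F'): F=BROG U=WYRG R=WRYG D=BOYW L=BYOW
Query: U face = WYRG

Answer: W Y R G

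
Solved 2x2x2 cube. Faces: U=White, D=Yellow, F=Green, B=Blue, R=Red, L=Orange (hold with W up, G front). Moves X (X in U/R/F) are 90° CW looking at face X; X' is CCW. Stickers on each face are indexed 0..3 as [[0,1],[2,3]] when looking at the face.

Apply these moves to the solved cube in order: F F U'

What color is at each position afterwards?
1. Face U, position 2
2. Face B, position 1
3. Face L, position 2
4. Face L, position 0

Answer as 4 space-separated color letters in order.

After move 1 (F): F=GGGG U=WWOO R=WRWR D=RRYY L=OYOY
After move 2 (F): F=GGGG U=WWYY R=OROR D=WWYY L=OROR
After move 3 (U'): U=WYWY F=ORGG R=GGOR B=ORBB L=BBOR
Query 1: U[2] = W
Query 2: B[1] = R
Query 3: L[2] = O
Query 4: L[0] = B

Answer: W R O B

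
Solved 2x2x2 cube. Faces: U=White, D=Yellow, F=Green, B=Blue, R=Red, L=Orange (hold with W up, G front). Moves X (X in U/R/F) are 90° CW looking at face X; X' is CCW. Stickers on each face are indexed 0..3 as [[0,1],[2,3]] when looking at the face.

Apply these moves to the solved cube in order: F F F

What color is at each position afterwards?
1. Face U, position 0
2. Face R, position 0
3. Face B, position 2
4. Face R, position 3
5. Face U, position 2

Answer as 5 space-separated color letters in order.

Answer: W Y B R R

Derivation:
After move 1 (F): F=GGGG U=WWOO R=WRWR D=RRYY L=OYOY
After move 2 (F): F=GGGG U=WWYY R=OROR D=WWYY L=OROR
After move 3 (F): F=GGGG U=WWRR R=YRYR D=OOYY L=OWOW
Query 1: U[0] = W
Query 2: R[0] = Y
Query 3: B[2] = B
Query 4: R[3] = R
Query 5: U[2] = R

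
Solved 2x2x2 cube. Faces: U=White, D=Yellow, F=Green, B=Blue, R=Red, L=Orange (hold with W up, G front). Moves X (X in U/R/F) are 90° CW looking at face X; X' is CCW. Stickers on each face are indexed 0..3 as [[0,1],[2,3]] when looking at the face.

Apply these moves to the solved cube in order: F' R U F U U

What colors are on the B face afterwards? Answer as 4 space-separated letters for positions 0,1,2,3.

Answer: G Y W B

Derivation:
After move 1 (F'): F=GGGG U=WWRR R=YRYR D=OOYY L=OWOW
After move 2 (R): R=YYRR U=WGRG F=GOGY D=OBYB B=RBWB
After move 3 (U): U=RWGG F=YYGY R=RBRR B=OWWB L=GOOW
After move 4 (F): F=GYYY U=RWWO R=GBGR D=RRYB L=GOOB
After move 5 (U): U=WROW F=GBYY R=OWGR B=GOWB L=GYOB
After move 6 (U): U=OWWR F=OWYY R=GOGR B=GYWB L=GBOB
Query: B face = GYWB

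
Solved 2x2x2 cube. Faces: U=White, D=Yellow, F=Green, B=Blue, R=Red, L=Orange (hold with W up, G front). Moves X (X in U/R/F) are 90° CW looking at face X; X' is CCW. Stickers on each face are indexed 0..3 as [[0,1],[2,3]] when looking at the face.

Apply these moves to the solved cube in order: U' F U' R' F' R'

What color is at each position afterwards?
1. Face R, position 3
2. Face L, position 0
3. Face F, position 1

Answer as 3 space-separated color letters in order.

After move 1 (U'): U=WWWW F=OOGG R=GGRR B=RRBB L=BBOO
After move 2 (F): F=GOGO U=WWOB R=WGWR D=RGYY L=BYOY
After move 3 (U'): U=WBWO F=BYGO R=GOWR B=WGBB L=RROY
After move 4 (R'): R=ORGW U=WBWW F=BBGO D=RYYO B=YGGB
After move 5 (F'): F=BOBG U=WBOG R=YRRW D=RYYO L=RWOW
After move 6 (R'): R=RWYR U=WGOY F=BBBG D=ROYG B=OGYB
Query 1: R[3] = R
Query 2: L[0] = R
Query 3: F[1] = B

Answer: R R B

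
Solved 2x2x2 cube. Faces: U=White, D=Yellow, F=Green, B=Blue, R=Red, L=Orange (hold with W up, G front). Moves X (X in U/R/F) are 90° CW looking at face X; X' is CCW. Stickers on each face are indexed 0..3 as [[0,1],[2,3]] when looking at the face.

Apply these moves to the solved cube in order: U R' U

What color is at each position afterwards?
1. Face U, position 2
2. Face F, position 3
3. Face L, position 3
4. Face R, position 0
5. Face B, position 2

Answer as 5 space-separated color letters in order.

Answer: O W O Y Y

Derivation:
After move 1 (U): U=WWWW F=RRGG R=BBRR B=OOBB L=GGOO
After move 2 (R'): R=BRBR U=WBWO F=RWGW D=YRYG B=YOYB
After move 3 (U): U=WWOB F=BRGW R=YOBR B=GGYB L=RWOO
Query 1: U[2] = O
Query 2: F[3] = W
Query 3: L[3] = O
Query 4: R[0] = Y
Query 5: B[2] = Y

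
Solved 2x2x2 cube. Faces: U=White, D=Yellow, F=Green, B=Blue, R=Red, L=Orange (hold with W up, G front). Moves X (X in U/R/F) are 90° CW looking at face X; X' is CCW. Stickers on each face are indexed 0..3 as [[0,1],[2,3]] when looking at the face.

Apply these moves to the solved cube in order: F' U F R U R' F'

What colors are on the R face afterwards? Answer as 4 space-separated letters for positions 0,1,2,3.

Answer: R B Y R

Derivation:
After move 1 (F'): F=GGGG U=WWRR R=YRYR D=OOYY L=OWOW
After move 2 (U): U=RWRW F=YRGG R=BBYR B=OWBB L=GGOW
After move 3 (F): F=GYGR U=RWWG R=RBWR D=YBYY L=GOOO
After move 4 (R): R=WRRB U=RYWR F=GBGY D=YBYO B=GWWB
After move 5 (U): U=WRRY F=WRGY R=GWRB B=GOWB L=GBOO
After move 6 (R'): R=WBGR U=WWRG F=WRGY D=YRYY B=OOBB
After move 7 (F'): F=RYWG U=WWWG R=RBYR D=BOYY L=GGOR
Query: R face = RBYR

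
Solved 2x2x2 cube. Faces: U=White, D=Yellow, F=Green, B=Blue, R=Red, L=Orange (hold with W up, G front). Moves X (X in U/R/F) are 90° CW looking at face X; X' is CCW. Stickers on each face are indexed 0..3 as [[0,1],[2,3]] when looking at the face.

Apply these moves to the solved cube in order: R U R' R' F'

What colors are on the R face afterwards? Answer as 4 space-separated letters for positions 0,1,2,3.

Answer: W R Y W

Derivation:
After move 1 (R): R=RRRR U=WGWG F=GYGY D=YBYB B=WBWB
After move 2 (U): U=WWGG F=RRGY R=WBRR B=OOWB L=GYOO
After move 3 (R'): R=BRWR U=WWGO F=RWGG D=YRYY B=BOBB
After move 4 (R'): R=RRBW U=WBGB F=RWGO D=YWYG B=YORB
After move 5 (F'): F=WORG U=WBRB R=WRYW D=YOYG L=GBOG
Query: R face = WRYW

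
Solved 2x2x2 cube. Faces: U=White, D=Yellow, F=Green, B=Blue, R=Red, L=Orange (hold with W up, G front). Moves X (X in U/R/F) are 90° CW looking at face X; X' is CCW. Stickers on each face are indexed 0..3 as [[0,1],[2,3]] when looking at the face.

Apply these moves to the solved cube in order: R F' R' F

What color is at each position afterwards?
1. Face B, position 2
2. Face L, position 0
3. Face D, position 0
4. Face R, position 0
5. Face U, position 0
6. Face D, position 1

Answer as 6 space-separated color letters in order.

Answer: O O B R W R

Derivation:
After move 1 (R): R=RRRR U=WGWG F=GYGY D=YBYB B=WBWB
After move 2 (F'): F=YYGG U=WGRR R=BRYR D=OOYB L=OGOW
After move 3 (R'): R=RRBY U=WWRW F=YGGR D=OYYG B=BBOB
After move 4 (F): F=GYRG U=WWWG R=RRWY D=BRYG L=OOOY
Query 1: B[2] = O
Query 2: L[0] = O
Query 3: D[0] = B
Query 4: R[0] = R
Query 5: U[0] = W
Query 6: D[1] = R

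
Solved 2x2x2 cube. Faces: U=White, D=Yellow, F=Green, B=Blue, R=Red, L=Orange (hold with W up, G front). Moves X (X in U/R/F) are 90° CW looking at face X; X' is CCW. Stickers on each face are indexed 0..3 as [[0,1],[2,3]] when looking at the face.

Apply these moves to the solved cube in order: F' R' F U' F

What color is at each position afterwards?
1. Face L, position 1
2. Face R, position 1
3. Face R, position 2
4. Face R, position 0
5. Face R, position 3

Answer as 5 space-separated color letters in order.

After move 1 (F'): F=GGGG U=WWRR R=YRYR D=OOYY L=OWOW
After move 2 (R'): R=RRYY U=WBRB F=GWGR D=OGYG B=YBOB
After move 3 (F): F=GGRW U=WBWW R=RRBY D=YRYG L=OOOG
After move 4 (U'): U=BWWW F=OORW R=GGBY B=RROB L=YBOG
After move 5 (F): F=ROWO U=BWGB R=WGWY D=BGYG L=YYOR
Query 1: L[1] = Y
Query 2: R[1] = G
Query 3: R[2] = W
Query 4: R[0] = W
Query 5: R[3] = Y

Answer: Y G W W Y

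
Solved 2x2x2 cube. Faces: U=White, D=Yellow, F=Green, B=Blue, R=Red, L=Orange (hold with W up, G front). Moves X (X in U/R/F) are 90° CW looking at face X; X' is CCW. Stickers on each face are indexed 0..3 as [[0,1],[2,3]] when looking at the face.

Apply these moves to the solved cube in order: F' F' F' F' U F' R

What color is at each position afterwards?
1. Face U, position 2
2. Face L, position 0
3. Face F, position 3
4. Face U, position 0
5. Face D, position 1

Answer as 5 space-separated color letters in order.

After move 1 (F'): F=GGGG U=WWRR R=YRYR D=OOYY L=OWOW
After move 2 (F'): F=GGGG U=WWYY R=OROR D=WWYY L=OROR
After move 3 (F'): F=GGGG U=WWOO R=WRWR D=RRYY L=OYOY
After move 4 (F'): F=GGGG U=WWWW R=RRRR D=YYYY L=OOOO
After move 5 (U): U=WWWW F=RRGG R=BBRR B=OOBB L=GGOO
After move 6 (F'): F=RGRG U=WWBR R=YBYR D=GOYY L=GWOW
After move 7 (R): R=YYRB U=WGBG F=RORY D=GBYO B=ROWB
Query 1: U[2] = B
Query 2: L[0] = G
Query 3: F[3] = Y
Query 4: U[0] = W
Query 5: D[1] = B

Answer: B G Y W B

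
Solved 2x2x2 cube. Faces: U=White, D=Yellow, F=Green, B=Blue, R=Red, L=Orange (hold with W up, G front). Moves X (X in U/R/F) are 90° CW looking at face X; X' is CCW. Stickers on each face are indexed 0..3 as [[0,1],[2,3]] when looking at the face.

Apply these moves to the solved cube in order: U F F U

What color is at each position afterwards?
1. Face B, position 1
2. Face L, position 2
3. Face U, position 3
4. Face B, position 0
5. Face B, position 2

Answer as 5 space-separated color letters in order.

After move 1 (U): U=WWWW F=RRGG R=BBRR B=OOBB L=GGOO
After move 2 (F): F=GRGR U=WWOG R=WBWR D=RBYY L=GYOY
After move 3 (F): F=GGRR U=WWYY R=OBGR D=WWYY L=GROB
After move 4 (U): U=YWYW F=OBRR R=OOGR B=GRBB L=GGOB
Query 1: B[1] = R
Query 2: L[2] = O
Query 3: U[3] = W
Query 4: B[0] = G
Query 5: B[2] = B

Answer: R O W G B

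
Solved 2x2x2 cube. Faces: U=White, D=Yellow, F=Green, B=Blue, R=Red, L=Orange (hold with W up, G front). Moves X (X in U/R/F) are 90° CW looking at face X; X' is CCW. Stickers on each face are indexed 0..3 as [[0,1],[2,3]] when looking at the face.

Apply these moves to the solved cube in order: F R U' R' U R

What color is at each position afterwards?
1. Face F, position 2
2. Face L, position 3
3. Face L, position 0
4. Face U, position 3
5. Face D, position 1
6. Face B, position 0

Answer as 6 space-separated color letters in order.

After move 1 (F): F=GGGG U=WWOO R=WRWR D=RRYY L=OYOY
After move 2 (R): R=WWRR U=WGOG F=GRGY D=RBYB B=OBWB
After move 3 (U'): U=GGWO F=OYGY R=GRRR B=WWWB L=OBOY
After move 4 (R'): R=RRGR U=GWWW F=OGGO D=RYYY B=BWBB
After move 5 (U): U=WGWW F=RRGO R=BWGR B=OBBB L=OGOY
After move 6 (R): R=GBRW U=WRWO F=RYGY D=RBYO B=WBGB
Query 1: F[2] = G
Query 2: L[3] = Y
Query 3: L[0] = O
Query 4: U[3] = O
Query 5: D[1] = B
Query 6: B[0] = W

Answer: G Y O O B W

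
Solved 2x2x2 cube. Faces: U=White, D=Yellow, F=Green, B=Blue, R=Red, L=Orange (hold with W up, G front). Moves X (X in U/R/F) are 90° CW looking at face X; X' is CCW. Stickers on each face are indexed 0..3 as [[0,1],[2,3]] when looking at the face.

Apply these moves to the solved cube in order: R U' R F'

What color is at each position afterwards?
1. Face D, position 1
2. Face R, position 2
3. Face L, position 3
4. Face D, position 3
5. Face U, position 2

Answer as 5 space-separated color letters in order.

After move 1 (R): R=RRRR U=WGWG F=GYGY D=YBYB B=WBWB
After move 2 (U'): U=GGWW F=OOGY R=GYRR B=RRWB L=WBOO
After move 3 (R): R=RGRY U=GOWY F=OBGB D=YWYR B=WRGB
After move 4 (F'): F=BBOG U=GORR R=WGYY D=BOYR L=WYOW
Query 1: D[1] = O
Query 2: R[2] = Y
Query 3: L[3] = W
Query 4: D[3] = R
Query 5: U[2] = R

Answer: O Y W R R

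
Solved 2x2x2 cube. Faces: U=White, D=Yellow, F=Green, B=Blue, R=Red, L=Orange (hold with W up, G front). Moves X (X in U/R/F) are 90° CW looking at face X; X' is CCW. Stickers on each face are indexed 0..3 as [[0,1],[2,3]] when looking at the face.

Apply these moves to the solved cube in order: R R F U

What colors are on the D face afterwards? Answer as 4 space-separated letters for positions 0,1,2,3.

After move 1 (R): R=RRRR U=WGWG F=GYGY D=YBYB B=WBWB
After move 2 (R): R=RRRR U=WYWY F=GBGB D=YWYW B=GBGB
After move 3 (F): F=GGBB U=WYOO R=WRYR D=RRYW L=OYOW
After move 4 (U): U=OWOY F=WRBB R=GBYR B=OYGB L=GGOW
Query: D face = RRYW

Answer: R R Y W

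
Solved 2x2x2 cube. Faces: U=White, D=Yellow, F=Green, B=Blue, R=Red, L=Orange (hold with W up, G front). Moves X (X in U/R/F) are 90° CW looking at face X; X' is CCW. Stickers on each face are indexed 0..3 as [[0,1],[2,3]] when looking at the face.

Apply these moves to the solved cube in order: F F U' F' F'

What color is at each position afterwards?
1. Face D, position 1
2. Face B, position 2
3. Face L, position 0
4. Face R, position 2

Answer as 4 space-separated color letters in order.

Answer: W B B B

Derivation:
After move 1 (F): F=GGGG U=WWOO R=WRWR D=RRYY L=OYOY
After move 2 (F): F=GGGG U=WWYY R=OROR D=WWYY L=OROR
After move 3 (U'): U=WYWY F=ORGG R=GGOR B=ORBB L=BBOR
After move 4 (F'): F=RGOG U=WYGO R=WGWR D=BRYY L=BYOW
After move 5 (F'): F=GGRO U=WYWW R=RGBR D=YWYY L=BOOG
Query 1: D[1] = W
Query 2: B[2] = B
Query 3: L[0] = B
Query 4: R[2] = B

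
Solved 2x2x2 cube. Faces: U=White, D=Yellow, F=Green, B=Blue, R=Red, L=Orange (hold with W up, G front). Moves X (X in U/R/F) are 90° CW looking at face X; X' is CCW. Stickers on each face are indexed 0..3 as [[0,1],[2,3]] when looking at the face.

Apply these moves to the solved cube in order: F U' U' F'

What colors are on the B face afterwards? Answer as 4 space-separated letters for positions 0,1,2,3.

Answer: G G B B

Derivation:
After move 1 (F): F=GGGG U=WWOO R=WRWR D=RRYY L=OYOY
After move 2 (U'): U=WOWO F=OYGG R=GGWR B=WRBB L=BBOY
After move 3 (U'): U=OOWW F=BBGG R=OYWR B=GGBB L=WROY
After move 4 (F'): F=BGBG U=OOOW R=RYRR D=RYYY L=WWOW
Query: B face = GGBB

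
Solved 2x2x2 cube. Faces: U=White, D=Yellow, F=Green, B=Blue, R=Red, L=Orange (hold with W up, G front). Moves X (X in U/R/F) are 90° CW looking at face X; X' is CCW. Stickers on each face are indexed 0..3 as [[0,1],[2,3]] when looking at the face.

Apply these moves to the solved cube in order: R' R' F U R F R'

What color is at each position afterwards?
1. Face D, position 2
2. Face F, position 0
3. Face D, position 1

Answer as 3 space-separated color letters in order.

After move 1 (R'): R=RRRR U=WBWB F=GWGW D=YGYG B=YBYB
After move 2 (R'): R=RRRR U=WYWY F=GBGB D=YWYW B=GBGB
After move 3 (F): F=GGBB U=WYOO R=WRYR D=RRYW L=OYOW
After move 4 (U): U=OWOY F=WRBB R=GBYR B=OYGB L=GGOW
After move 5 (R): R=YGRB U=OROB F=WRBW D=RGYO B=YYWB
After move 6 (F): F=BWWR U=ORWG R=OGBB D=RYYO L=GROG
After move 7 (R'): R=GBOB U=OWWY F=BRWG D=RWYR B=OYYB
Query 1: D[2] = Y
Query 2: F[0] = B
Query 3: D[1] = W

Answer: Y B W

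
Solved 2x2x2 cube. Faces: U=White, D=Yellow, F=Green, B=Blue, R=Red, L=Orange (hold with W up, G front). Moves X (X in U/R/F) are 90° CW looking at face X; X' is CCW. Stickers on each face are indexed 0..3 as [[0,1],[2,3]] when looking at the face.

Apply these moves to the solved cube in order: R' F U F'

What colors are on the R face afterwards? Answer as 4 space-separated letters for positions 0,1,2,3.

After move 1 (R'): R=RRRR U=WBWB F=GWGW D=YGYG B=YBYB
After move 2 (F): F=GGWW U=WBOO R=WRBR D=RRYG L=OYOG
After move 3 (U): U=OWOB F=WRWW R=YBBR B=OYYB L=GGOG
After move 4 (F'): F=RWWW U=OWYB R=RBRR D=GGYG L=GBOO
Query: R face = RBRR

Answer: R B R R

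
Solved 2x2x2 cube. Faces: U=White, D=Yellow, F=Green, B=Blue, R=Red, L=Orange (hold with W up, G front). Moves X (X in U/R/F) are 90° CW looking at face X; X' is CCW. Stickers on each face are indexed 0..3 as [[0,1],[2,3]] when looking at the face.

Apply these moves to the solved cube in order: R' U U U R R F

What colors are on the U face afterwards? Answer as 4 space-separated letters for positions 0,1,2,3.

After move 1 (R'): R=RRRR U=WBWB F=GWGW D=YGYG B=YBYB
After move 2 (U): U=WWBB F=RRGW R=YBRR B=OOYB L=GWOO
After move 3 (U): U=BWBW F=YBGW R=OORR B=GWYB L=RROO
After move 4 (U): U=BBWW F=OOGW R=GWRR B=RRYB L=YBOO
After move 5 (R): R=RGRW U=BOWW F=OGGG D=YYYR B=WRBB
After move 6 (R): R=RRWG U=BGWG F=OYGR D=YBYW B=WROB
After move 7 (F): F=GORY U=BGOB R=WRGG D=WRYW L=YYOB
Query: U face = BGOB

Answer: B G O B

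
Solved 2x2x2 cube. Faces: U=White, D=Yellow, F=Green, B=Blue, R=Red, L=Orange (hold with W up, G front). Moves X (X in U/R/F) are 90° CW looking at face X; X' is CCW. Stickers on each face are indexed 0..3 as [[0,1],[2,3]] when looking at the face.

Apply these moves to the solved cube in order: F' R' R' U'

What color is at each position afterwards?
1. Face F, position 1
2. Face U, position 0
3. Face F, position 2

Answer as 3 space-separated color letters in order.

After move 1 (F'): F=GGGG U=WWRR R=YRYR D=OOYY L=OWOW
After move 2 (R'): R=RRYY U=WBRB F=GWGR D=OGYG B=YBOB
After move 3 (R'): R=RYRY U=WORY F=GBGB D=OWYR B=GBGB
After move 4 (U'): U=OYWR F=OWGB R=GBRY B=RYGB L=GBOW
Query 1: F[1] = W
Query 2: U[0] = O
Query 3: F[2] = G

Answer: W O G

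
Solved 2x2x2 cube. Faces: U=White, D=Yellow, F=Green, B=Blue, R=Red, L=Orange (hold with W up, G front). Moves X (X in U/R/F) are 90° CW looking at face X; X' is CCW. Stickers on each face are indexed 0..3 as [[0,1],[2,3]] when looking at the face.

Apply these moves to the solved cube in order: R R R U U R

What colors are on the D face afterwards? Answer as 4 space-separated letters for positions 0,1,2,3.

After move 1 (R): R=RRRR U=WGWG F=GYGY D=YBYB B=WBWB
After move 2 (R): R=RRRR U=WYWY F=GBGB D=YWYW B=GBGB
After move 3 (R): R=RRRR U=WBWB F=GWGW D=YGYG B=YBYB
After move 4 (U): U=WWBB F=RRGW R=YBRR B=OOYB L=GWOO
After move 5 (U): U=BWBW F=YBGW R=OORR B=GWYB L=RROO
After move 6 (R): R=RORO U=BBBW F=YGGG D=YYYG B=WWWB
Query: D face = YYYG

Answer: Y Y Y G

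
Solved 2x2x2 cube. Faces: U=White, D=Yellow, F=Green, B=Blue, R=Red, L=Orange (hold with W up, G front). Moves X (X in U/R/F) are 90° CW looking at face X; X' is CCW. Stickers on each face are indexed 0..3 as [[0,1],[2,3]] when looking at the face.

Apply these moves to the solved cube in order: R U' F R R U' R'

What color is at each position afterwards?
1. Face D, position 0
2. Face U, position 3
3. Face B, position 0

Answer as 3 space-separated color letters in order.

Answer: R R B

Derivation:
After move 1 (R): R=RRRR U=WGWG F=GYGY D=YBYB B=WBWB
After move 2 (U'): U=GGWW F=OOGY R=GYRR B=RRWB L=WBOO
After move 3 (F): F=GOYO U=GGOB R=WYWR D=RGYB L=WYOB
After move 4 (R): R=WWRY U=GOOO F=GGYB D=RWYR B=BRGB
After move 5 (R): R=RWYW U=GGOB F=GWYR D=RGYB B=OROB
After move 6 (U'): U=GBGO F=WYYR R=GWYW B=RWOB L=OROB
After move 7 (R'): R=WWGY U=GOGR F=WBYO D=RYYR B=BWGB
Query 1: D[0] = R
Query 2: U[3] = R
Query 3: B[0] = B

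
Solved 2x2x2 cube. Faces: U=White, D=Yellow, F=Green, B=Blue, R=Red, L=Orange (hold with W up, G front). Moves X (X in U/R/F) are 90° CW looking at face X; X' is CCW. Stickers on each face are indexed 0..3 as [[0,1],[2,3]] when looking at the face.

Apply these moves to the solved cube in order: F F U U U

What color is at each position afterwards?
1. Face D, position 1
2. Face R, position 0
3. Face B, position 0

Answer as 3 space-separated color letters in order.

After move 1 (F): F=GGGG U=WWOO R=WRWR D=RRYY L=OYOY
After move 2 (F): F=GGGG U=WWYY R=OROR D=WWYY L=OROR
After move 3 (U): U=YWYW F=ORGG R=BBOR B=ORBB L=GGOR
After move 4 (U): U=YYWW F=BBGG R=OROR B=GGBB L=OROR
After move 5 (U): U=WYWY F=ORGG R=GGOR B=ORBB L=BBOR
Query 1: D[1] = W
Query 2: R[0] = G
Query 3: B[0] = O

Answer: W G O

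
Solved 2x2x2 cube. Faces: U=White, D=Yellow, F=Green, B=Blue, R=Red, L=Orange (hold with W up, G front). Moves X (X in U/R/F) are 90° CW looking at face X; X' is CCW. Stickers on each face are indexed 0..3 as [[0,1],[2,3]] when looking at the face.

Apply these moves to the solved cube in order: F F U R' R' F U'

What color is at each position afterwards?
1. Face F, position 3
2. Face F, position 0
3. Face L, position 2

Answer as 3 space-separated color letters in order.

Answer: B G O

Derivation:
After move 1 (F): F=GGGG U=WWOO R=WRWR D=RRYY L=OYOY
After move 2 (F): F=GGGG U=WWYY R=OROR D=WWYY L=OROR
After move 3 (U): U=YWYW F=ORGG R=BBOR B=ORBB L=GGOR
After move 4 (R'): R=BRBO U=YBYO F=OWGW D=WRYG B=YRWB
After move 5 (R'): R=ROBB U=YWYY F=OBGO D=WWYW B=GRRB
After move 6 (F): F=GOOB U=YWRG R=YOYB D=BRYW L=GWOW
After move 7 (U'): U=WGYR F=GWOB R=GOYB B=YORB L=GROW
Query 1: F[3] = B
Query 2: F[0] = G
Query 3: L[2] = O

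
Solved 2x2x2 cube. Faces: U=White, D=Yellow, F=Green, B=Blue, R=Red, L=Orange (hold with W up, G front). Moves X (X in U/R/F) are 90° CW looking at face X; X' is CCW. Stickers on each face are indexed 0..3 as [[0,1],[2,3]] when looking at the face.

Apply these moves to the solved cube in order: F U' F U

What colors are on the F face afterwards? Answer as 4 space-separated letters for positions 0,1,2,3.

Answer: W G G Y

Derivation:
After move 1 (F): F=GGGG U=WWOO R=WRWR D=RRYY L=OYOY
After move 2 (U'): U=WOWO F=OYGG R=GGWR B=WRBB L=BBOY
After move 3 (F): F=GOGY U=WOYB R=WGOR D=WGYY L=BROR
After move 4 (U): U=YWBO F=WGGY R=WROR B=BRBB L=GOOR
Query: F face = WGGY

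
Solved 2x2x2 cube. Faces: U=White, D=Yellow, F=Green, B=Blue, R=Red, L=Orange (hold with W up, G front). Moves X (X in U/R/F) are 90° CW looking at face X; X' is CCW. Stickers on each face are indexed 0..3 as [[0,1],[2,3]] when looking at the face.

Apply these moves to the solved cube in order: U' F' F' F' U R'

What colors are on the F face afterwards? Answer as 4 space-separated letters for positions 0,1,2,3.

Answer: W W G W

Derivation:
After move 1 (U'): U=WWWW F=OOGG R=GGRR B=RRBB L=BBOO
After move 2 (F'): F=OGOG U=WWGR R=YGYR D=BOYY L=BWOW
After move 3 (F'): F=GGOO U=WWYY R=OGBR D=WWYY L=BROG
After move 4 (F'): F=GOGO U=WWOB R=WGWR D=RGYY L=BYOY
After move 5 (U): U=OWBW F=WGGO R=RRWR B=BYBB L=GOOY
After move 6 (R'): R=RRRW U=OBBB F=WWGW D=RGYO B=YYGB
Query: F face = WWGW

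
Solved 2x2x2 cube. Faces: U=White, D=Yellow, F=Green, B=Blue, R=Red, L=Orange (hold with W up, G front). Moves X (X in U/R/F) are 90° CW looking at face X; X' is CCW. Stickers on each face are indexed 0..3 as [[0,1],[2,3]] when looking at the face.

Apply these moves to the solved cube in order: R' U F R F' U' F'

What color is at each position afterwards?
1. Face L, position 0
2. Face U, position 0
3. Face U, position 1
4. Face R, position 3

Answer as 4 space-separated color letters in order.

Answer: W R R B

Derivation:
After move 1 (R'): R=RRRR U=WBWB F=GWGW D=YGYG B=YBYB
After move 2 (U): U=WWBB F=RRGW R=YBRR B=OOYB L=GWOO
After move 3 (F): F=GRWR U=WWOW R=BBBR D=RYYG L=GYOG
After move 4 (R): R=BBRB U=WROR F=GYWG D=RYYO B=WOWB
After move 5 (F'): F=YGGW U=WRBR R=YBRB D=YGYO L=GROO
After move 6 (U'): U=RRWB F=GRGW R=YGRB B=YBWB L=WOOO
After move 7 (F'): F=RWGG U=RRYR R=GGYB D=OOYO L=WBOW
Query 1: L[0] = W
Query 2: U[0] = R
Query 3: U[1] = R
Query 4: R[3] = B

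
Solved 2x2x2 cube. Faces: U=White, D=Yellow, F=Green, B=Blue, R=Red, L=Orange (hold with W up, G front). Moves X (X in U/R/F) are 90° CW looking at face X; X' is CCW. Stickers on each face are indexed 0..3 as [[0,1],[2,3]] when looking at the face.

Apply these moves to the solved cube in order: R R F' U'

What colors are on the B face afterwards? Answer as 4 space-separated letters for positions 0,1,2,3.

Answer: W R G B

Derivation:
After move 1 (R): R=RRRR U=WGWG F=GYGY D=YBYB B=WBWB
After move 2 (R): R=RRRR U=WYWY F=GBGB D=YWYW B=GBGB
After move 3 (F'): F=BBGG U=WYRR R=WRYR D=OOYW L=OYOW
After move 4 (U'): U=YRWR F=OYGG R=BBYR B=WRGB L=GBOW
Query: B face = WRGB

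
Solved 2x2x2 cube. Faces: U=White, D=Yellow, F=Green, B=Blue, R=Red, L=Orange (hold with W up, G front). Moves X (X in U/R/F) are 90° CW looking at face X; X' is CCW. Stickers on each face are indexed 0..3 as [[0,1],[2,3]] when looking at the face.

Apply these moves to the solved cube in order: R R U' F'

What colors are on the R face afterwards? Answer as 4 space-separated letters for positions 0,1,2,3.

Answer: W B Y R

Derivation:
After move 1 (R): R=RRRR U=WGWG F=GYGY D=YBYB B=WBWB
After move 2 (R): R=RRRR U=WYWY F=GBGB D=YWYW B=GBGB
After move 3 (U'): U=YYWW F=OOGB R=GBRR B=RRGB L=GBOO
After move 4 (F'): F=OBOG U=YYGR R=WBYR D=BOYW L=GWOW
Query: R face = WBYR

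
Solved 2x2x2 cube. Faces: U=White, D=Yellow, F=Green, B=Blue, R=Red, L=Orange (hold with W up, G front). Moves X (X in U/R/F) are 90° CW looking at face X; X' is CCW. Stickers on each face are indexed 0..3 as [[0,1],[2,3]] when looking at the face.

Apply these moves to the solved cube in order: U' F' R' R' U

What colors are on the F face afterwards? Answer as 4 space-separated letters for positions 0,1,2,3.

After move 1 (U'): U=WWWW F=OOGG R=GGRR B=RRBB L=BBOO
After move 2 (F'): F=OGOG U=WWGR R=YGYR D=BOYY L=BWOW
After move 3 (R'): R=GRYY U=WBGR F=OWOR D=BGYG B=YROB
After move 4 (R'): R=RYGY U=WOGY F=OBOR D=BWYR B=GRGB
After move 5 (U): U=GWYO F=RYOR R=GRGY B=BWGB L=OBOW
Query: F face = RYOR

Answer: R Y O R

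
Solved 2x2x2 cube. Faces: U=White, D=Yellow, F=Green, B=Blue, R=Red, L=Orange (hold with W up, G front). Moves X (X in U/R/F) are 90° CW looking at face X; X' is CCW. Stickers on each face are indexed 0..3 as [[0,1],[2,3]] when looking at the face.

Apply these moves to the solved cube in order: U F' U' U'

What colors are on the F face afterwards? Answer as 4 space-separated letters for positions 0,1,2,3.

Answer: O O R G

Derivation:
After move 1 (U): U=WWWW F=RRGG R=BBRR B=OOBB L=GGOO
After move 2 (F'): F=RGRG U=WWBR R=YBYR D=GOYY L=GWOW
After move 3 (U'): U=WRWB F=GWRG R=RGYR B=YBBB L=OOOW
After move 4 (U'): U=RBWW F=OORG R=GWYR B=RGBB L=YBOW
Query: F face = OORG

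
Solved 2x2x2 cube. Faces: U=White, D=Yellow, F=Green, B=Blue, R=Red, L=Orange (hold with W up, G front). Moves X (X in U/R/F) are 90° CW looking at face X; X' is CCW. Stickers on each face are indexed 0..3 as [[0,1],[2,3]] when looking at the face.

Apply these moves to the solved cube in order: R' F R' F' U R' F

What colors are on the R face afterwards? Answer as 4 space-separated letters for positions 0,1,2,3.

After move 1 (R'): R=RRRR U=WBWB F=GWGW D=YGYG B=YBYB
After move 2 (F): F=GGWW U=WBOO R=WRBR D=RRYG L=OYOG
After move 3 (R'): R=RRWB U=WYOY F=GBWO D=RGYW B=GBRB
After move 4 (F'): F=BOGW U=WYRW R=GRRB D=YGYW L=OYOO
After move 5 (U): U=RWWY F=GRGW R=GBRB B=OYRB L=BOOO
After move 6 (R'): R=BBGR U=RRWO F=GWGY D=YRYW B=WYGB
After move 7 (F): F=GGYW U=RROO R=WBOR D=GBYW L=BYOR
Query: R face = WBOR

Answer: W B O R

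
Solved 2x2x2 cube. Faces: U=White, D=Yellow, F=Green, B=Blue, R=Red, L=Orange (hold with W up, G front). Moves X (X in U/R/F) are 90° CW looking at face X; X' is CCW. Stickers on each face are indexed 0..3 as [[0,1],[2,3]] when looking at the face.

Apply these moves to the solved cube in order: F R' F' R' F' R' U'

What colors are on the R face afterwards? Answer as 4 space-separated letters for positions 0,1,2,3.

After move 1 (F): F=GGGG U=WWOO R=WRWR D=RRYY L=OYOY
After move 2 (R'): R=RRWW U=WBOB F=GWGO D=RGYG B=YBRB
After move 3 (F'): F=WOGG U=WBRW R=GRRW D=YYYG L=OBOO
After move 4 (R'): R=RWGR U=WRRY F=WBGW D=YOYG B=GBYB
After move 5 (F'): F=BWWG U=WRRG R=OWYR D=BOYG L=OYOR
After move 6 (R'): R=WROY U=WYRG F=BRWG D=BWYG B=GBOB
After move 7 (U'): U=YGWR F=OYWG R=BROY B=WROB L=GBOR
Query: R face = BROY

Answer: B R O Y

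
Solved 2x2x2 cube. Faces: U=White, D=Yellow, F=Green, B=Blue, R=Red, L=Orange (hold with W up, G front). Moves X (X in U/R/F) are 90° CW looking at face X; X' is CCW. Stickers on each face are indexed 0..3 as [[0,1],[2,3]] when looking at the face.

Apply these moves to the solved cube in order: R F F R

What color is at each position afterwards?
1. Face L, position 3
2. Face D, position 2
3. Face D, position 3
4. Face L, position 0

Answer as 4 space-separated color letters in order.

Answer: R Y W O

Derivation:
After move 1 (R): R=RRRR U=WGWG F=GYGY D=YBYB B=WBWB
After move 2 (F): F=GGYY U=WGOO R=WRGR D=RRYB L=OYOB
After move 3 (F): F=YGYG U=WGBY R=OROR D=GWYB L=OROR
After move 4 (R): R=OORR U=WGBG F=YWYB D=GWYW B=YBGB
Query 1: L[3] = R
Query 2: D[2] = Y
Query 3: D[3] = W
Query 4: L[0] = O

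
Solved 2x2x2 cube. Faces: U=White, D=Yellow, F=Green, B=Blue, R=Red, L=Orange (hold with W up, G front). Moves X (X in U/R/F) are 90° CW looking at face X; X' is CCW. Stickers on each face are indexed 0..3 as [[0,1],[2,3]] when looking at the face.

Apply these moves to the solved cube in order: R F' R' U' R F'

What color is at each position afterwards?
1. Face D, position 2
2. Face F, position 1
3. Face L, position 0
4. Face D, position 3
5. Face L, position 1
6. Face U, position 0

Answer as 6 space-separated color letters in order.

After move 1 (R): R=RRRR U=WGWG F=GYGY D=YBYB B=WBWB
After move 2 (F'): F=YYGG U=WGRR R=BRYR D=OOYB L=OGOW
After move 3 (R'): R=RRBY U=WWRW F=YGGR D=OYYG B=BBOB
After move 4 (U'): U=WWWR F=OGGR R=YGBY B=RROB L=BBOW
After move 5 (R): R=BYYG U=WGWR F=OYGG D=OOYR B=RRWB
After move 6 (F'): F=YGOG U=WGBY R=OYOG D=BWYR L=BROW
Query 1: D[2] = Y
Query 2: F[1] = G
Query 3: L[0] = B
Query 4: D[3] = R
Query 5: L[1] = R
Query 6: U[0] = W

Answer: Y G B R R W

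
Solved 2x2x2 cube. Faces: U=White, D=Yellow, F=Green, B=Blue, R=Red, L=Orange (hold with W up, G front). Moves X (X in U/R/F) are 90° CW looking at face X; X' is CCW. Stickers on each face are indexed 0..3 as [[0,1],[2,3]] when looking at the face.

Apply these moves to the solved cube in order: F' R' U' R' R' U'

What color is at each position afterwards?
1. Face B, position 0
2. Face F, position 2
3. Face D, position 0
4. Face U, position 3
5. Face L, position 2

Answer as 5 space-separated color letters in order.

After move 1 (F'): F=GGGG U=WWRR R=YRYR D=OOYY L=OWOW
After move 2 (R'): R=RRYY U=WBRB F=GWGR D=OGYG B=YBOB
After move 3 (U'): U=BBWR F=OWGR R=GWYY B=RROB L=YBOW
After move 4 (R'): R=WYGY U=BOWR F=OBGR D=OWYR B=GRGB
After move 5 (R'): R=YYWG U=BGWG F=OOGR D=OBYR B=RRWB
After move 6 (U'): U=GGBW F=YBGR R=OOWG B=YYWB L=RROW
Query 1: B[0] = Y
Query 2: F[2] = G
Query 3: D[0] = O
Query 4: U[3] = W
Query 5: L[2] = O

Answer: Y G O W O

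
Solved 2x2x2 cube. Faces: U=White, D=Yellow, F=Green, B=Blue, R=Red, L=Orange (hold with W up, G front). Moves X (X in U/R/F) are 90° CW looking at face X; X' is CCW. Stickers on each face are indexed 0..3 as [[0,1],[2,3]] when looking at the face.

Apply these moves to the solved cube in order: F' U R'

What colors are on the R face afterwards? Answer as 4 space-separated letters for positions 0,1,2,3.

Answer: B R B Y

Derivation:
After move 1 (F'): F=GGGG U=WWRR R=YRYR D=OOYY L=OWOW
After move 2 (U): U=RWRW F=YRGG R=BBYR B=OWBB L=GGOW
After move 3 (R'): R=BRBY U=RBRO F=YWGW D=ORYG B=YWOB
Query: R face = BRBY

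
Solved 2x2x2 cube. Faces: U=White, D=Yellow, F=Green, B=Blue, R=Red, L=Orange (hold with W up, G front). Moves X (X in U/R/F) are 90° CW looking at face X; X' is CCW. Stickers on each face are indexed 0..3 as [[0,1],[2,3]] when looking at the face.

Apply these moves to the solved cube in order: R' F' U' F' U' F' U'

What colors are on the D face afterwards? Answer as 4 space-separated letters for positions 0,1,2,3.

After move 1 (R'): R=RRRR U=WBWB F=GWGW D=YGYG B=YBYB
After move 2 (F'): F=WWGG U=WBRR R=GRYR D=OOYG L=OBOW
After move 3 (U'): U=BRWR F=OBGG R=WWYR B=GRYB L=YBOW
After move 4 (F'): F=BGOG U=BRWY R=OWOR D=BWYG L=YROW
After move 5 (U'): U=RYBW F=YROG R=BGOR B=OWYB L=GROW
After move 6 (F'): F=RGYO U=RYBO R=WGBR D=RWYG L=GWOB
After move 7 (U'): U=YORB F=GWYO R=RGBR B=WGYB L=OWOB
Query: D face = RWYG

Answer: R W Y G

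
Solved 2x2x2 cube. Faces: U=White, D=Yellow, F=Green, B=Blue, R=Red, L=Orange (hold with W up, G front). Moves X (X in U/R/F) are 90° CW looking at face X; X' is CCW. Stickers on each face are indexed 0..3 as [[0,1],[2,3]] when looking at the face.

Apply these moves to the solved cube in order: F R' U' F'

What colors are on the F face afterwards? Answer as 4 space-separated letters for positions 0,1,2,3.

After move 1 (F): F=GGGG U=WWOO R=WRWR D=RRYY L=OYOY
After move 2 (R'): R=RRWW U=WBOB F=GWGO D=RGYG B=YBRB
After move 3 (U'): U=BBWO F=OYGO R=GWWW B=RRRB L=YBOY
After move 4 (F'): F=YOOG U=BBGW R=GWRW D=BYYG L=YOOW
Query: F face = YOOG

Answer: Y O O G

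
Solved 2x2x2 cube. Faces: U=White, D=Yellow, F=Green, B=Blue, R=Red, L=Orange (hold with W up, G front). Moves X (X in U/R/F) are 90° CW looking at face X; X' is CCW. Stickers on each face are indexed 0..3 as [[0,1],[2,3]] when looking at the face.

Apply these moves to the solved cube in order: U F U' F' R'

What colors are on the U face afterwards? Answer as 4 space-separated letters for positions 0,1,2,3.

After move 1 (U): U=WWWW F=RRGG R=BBRR B=OOBB L=GGOO
After move 2 (F): F=GRGR U=WWOG R=WBWR D=RBYY L=GYOY
After move 3 (U'): U=WGWO F=GYGR R=GRWR B=WBBB L=OOOY
After move 4 (F'): F=YRGG U=WGGW R=BRRR D=OYYY L=OOOW
After move 5 (R'): R=RRBR U=WBGW F=YGGW D=ORYG B=YBYB
Query: U face = WBGW

Answer: W B G W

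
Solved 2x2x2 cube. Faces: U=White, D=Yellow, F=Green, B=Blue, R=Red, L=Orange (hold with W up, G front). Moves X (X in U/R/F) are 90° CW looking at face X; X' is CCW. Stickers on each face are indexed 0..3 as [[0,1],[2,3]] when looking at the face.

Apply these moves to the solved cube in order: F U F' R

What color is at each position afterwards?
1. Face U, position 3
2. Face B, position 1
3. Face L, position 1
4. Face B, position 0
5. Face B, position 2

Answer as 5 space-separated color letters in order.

After move 1 (F): F=GGGG U=WWOO R=WRWR D=RRYY L=OYOY
After move 2 (U): U=OWOW F=WRGG R=BBWR B=OYBB L=GGOY
After move 3 (F'): F=RGWG U=OWBW R=RBRR D=GYYY L=GWOO
After move 4 (R): R=RRRB U=OGBG F=RYWY D=GBYO B=WYWB
Query 1: U[3] = G
Query 2: B[1] = Y
Query 3: L[1] = W
Query 4: B[0] = W
Query 5: B[2] = W

Answer: G Y W W W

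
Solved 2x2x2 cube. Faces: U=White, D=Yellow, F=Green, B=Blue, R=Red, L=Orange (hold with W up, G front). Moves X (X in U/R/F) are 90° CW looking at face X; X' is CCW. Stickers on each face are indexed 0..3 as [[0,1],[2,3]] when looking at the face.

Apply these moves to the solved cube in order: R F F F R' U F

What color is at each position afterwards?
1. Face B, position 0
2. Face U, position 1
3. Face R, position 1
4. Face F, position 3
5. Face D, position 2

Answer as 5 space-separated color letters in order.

After move 1 (R): R=RRRR U=WGWG F=GYGY D=YBYB B=WBWB
After move 2 (F): F=GGYY U=WGOO R=WRGR D=RRYB L=OYOB
After move 3 (F): F=YGYG U=WGBY R=OROR D=GWYB L=OROR
After move 4 (F): F=YYGG U=WGRR R=BRYR D=OOYB L=OGOW
After move 5 (R'): R=RRBY U=WWRW F=YGGR D=OYYG B=BBOB
After move 6 (U): U=RWWW F=RRGR R=BBBY B=OGOB L=YGOW
After move 7 (F): F=GRRR U=RWWG R=WBWY D=BBYG L=YOOY
Query 1: B[0] = O
Query 2: U[1] = W
Query 3: R[1] = B
Query 4: F[3] = R
Query 5: D[2] = Y

Answer: O W B R Y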